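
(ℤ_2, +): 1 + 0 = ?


Operation: addition mod 2
1 + 0 = (a + b) mod 2 with a = 1, b = 0

1 + 0 = 1


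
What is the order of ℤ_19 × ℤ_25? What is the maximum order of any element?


|ℤ_19 × ℤ_25| = 19 × 25 = 475
Max element order = lcm(19,25) = 475
Cyclic? Yes (gcd=1)

|ℤ_19×ℤ_25| = 475, max element order = 475


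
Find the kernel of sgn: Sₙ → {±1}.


Kernel = preimage of identity
ker(sgn) = even permutations = Aₙ

ker(sgn) = Aₙ


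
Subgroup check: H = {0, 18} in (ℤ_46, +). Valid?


Subgroup test for H = {0, 18} in (ℤ_46, +):
(1) 0 ∈ H? Yes
(2) Closure: for all a,b ∈ H, (a+b) mod 46 ∈ H? No  [counterexample: 18 + 18 = 36 ∉ H]
(3) Inverses: for all a ∈ H, -a mod 46 ∈ H? No

No, H is not a subgroup of ℤ_46


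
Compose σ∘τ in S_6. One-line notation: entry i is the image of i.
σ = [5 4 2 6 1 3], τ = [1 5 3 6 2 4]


σ∘τ: apply τ first, then σ
1 →τ 1 →σ 5
2 →τ 5 →σ 1
3 →τ 3 →σ 2
4 →τ 6 →σ 3
5 →τ 2 →σ 4
6 →τ 4 →σ 6

σ∘τ = [5 1 2 3 4 6]


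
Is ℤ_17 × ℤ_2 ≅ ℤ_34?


Comparing ℤ_17 × ℤ_2 and ℤ_34:
gcd(17,2) = 1, so ℤ_17 × ℤ_2 ≅ ℤ_34 (CRT)

Yes, ℤ_17 × ℤ_2 ≅ ℤ_34


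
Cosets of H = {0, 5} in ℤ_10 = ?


H = {0, 5}, |H| = 2
Number of cosets = |G|/|H| = 10/2 = 5
0 + H = {0, 5}
1 + H = {1, 6}
2 + H = {2, 7}
3 + H = {3, 8}
4 + H = {4, 9}

Cosets: 0+H={0,5}; 1+H={1,6}; 2+H={2,7}; 3+H={3,8}; 4+H={4,9}


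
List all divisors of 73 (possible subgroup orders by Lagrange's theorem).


Lagrange's theorem: |H| divides |G|
|G| = 73
Divisors of 73: 1, 73

Possible subgroup orders: {1, 73}


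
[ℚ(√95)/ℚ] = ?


√95 has minimal polynomial x² - 95 (irreducible over ℚ since 95 is squarefree)

[ℚ(√95)/ℚ] = 2


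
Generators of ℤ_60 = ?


g generates ℤ_n iff gcd(g,n) = 1
Prime factors of 60: 2, 3, 5
Generators are g ∈ {1,...,59} not divisible by any of these primes.
Generators: {1, 7, 11, 13, 17, 19, 23, 29, 31, 37, 41, 43, 47, 49, 53, 59}
Number of generators = φ(60) = 16

Generators of ℤ_60 = {1, 7, 11, 13, 17, 19, 23, 29, 31, 37, 41, 43, 47, 49, 53, 59}


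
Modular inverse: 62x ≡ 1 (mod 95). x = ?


Use the extended Euclidean algorithm to write 1 = 62·s + 95·t; then s mod 95 is the inverse.
Euclidean algorithm:
  62 = 0·95 + 62
  95 = 1·62 + 33
  62 = 1·33 + 29
  33 = 1·29 + 4
  29 = 7·4 + 1
  4 = 4·1 + 0
gcd(62,95) = 1
Back-substitution gives: 62·(23) + 95·(-15) = 1
So 62⁻¹ ≡ 23 ≡ 23 (mod 95)
Check: 62 × 23 = 1426 ≡ 1 (mod 95) ✓

62⁻¹ ≡ 23 (mod 95)


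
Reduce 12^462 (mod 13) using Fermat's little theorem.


Fermat's little theorem: if p is prime and gcd(a,p)=1, then a^(p-1) ≡ 1 (mod p)
p = 13 is prime, gcd(12,13) = 1
Reduce exponent: 462 mod 12 = 6
So 12^462 ≡ 12^6 (mod 13)
12^6 mod 13 = 1

12^462 ≡ 1 (mod 13)


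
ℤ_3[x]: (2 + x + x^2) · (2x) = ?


Expand and collect like terms; reduce coefficients mod 3:
x^0: 2·0 = 0 ≡ 0 (mod 3)
x^1: 2·2 + 1·0 = 4 ≡ 1 (mod 3)
x^2: 1·2 + 1·0 = 2 ≡ 2 (mod 3)
x^3: 1·2 = 2 ≡ 2 (mod 3)
Result: x + 2x^2 + 2x^3

f · g = x + 2x^2 + 2x^3


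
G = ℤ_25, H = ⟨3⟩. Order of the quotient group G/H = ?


|⟨3⟩| = n / gcd(3, 25) = 25 / 1 = 25
H is normal (ℤ_25 is abelian).
|G/H| = |G| / |H| = 25 / 25 = 1

|G/H| = 1


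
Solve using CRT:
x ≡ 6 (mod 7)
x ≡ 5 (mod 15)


m₁ = 7, m₂ = 15, gcd = 1, so CRT applies. M = m₁·m₂ = 105
Let M₁ = M/m₁ = 15, M₂ = M/m₂ = 7
Find y₁ ≡ M₁⁻¹ (mod m₁): 15⁻¹ ≡ 1 (mod 7)
Find y₂ ≡ M₂⁻¹ (mod m₂): 7⁻¹ ≡ 13 (mod 15)
x = a₁·M₁·y₁ + a₂·M₂·y₂ = 6·15·1 + 5·7·13 = 545
Reduce mod 105: x ≡ 20
Check: 20 mod 7 = 6 ✓, 20 mod 15 = 5 ✓

x ≡ 20 (mod 105)


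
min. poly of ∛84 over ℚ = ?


∛84 satisfies x³ - 84 = 0, irreducible over ℚ (no rational root; 84 is not a perfect cube)

Minimal polynomial: x³ - 84


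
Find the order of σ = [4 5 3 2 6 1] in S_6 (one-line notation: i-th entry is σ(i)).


Cycle decomposition: (1 4 2 5 6)
Cycle lengths: 5
Order = lcm(5) = 5

ord(σ) = 5


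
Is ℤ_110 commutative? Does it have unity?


ℤ_110 is a commutative ring with unity 1; 110 = 2×55 is composite, so 2·55 ≡ 0 gives zero divisors (not an integral domain)
Commutative: Yes
Integral domain: No
Has unity: Yes

ℤ_110: Commutative=Yes, Unity=Yes


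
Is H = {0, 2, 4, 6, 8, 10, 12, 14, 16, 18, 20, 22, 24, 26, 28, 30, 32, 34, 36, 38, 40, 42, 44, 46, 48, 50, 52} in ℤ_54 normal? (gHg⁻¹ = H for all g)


H = {0, 2, 4, 6, 8, 10, 12, 14, 16, 18, 20, 22, 24, 26, 28, 30, 32, 34, 36, 38, 40, 42, 44, 46, 48, 50, 52} in ℤ_54
ℤ_54 is abelian; every subgroup of an abelian group is normal

Yes, normal subgroup


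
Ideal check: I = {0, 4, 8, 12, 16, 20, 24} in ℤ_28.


Check ideal conditions for I = {0, 4, 8, 12, 16, 20, 24} in ℤ_28:
(1) I is an additive subgroup? Yes
(2) For r ∈ ℤ_28 and a ∈ I: r·a ∈ I? Yes

Yes, I is an ideal of ℤ_28


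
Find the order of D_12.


|D_n| = 2n (n rotations and n reflections)
|D_12| = 2×12 = 24

|D_12| = 24


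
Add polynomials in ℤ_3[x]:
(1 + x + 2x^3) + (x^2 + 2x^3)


Add coefficients mod 3:
x^0: 1 + 0 = 1 (mod 3)
x^1: 1 + 0 = 1 (mod 3)
x^2: 0 + 1 = 1 (mod 3)
x^3: 2 + 2 = 1 (mod 3)
Result: 1 + x + x^2 + x^3

f + g = 1 + x + x^2 + x^3


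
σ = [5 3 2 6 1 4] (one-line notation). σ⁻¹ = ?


To find σ⁻¹, swap domain and range:
σ(1) = 5 → σ⁻¹(5) = 1
σ(2) = 3 → σ⁻¹(3) = 2
σ(3) = 2 → σ⁻¹(2) = 3
σ(4) = 6 → σ⁻¹(6) = 4
σ(5) = 1 → σ⁻¹(1) = 5
σ(6) = 4 → σ⁻¹(4) = 6

σ⁻¹ = [5 3 2 6 1 4]


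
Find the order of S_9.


|S_n| = n! (number of permutations of n symbols)
|S_9| = 9! = 362880

|S_9| = 362880


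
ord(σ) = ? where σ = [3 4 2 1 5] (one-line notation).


Cycle decomposition: (1 3 2 4)
Cycle lengths: 4
Order = lcm(4) = 4

ord(σ) = 4


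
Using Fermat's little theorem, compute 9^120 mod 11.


Fermat's little theorem: if p is prime and gcd(a,p)=1, then a^(p-1) ≡ 1 (mod p)
p = 11 is prime, gcd(9,11) = 1
Reduce exponent: 120 mod 10 = 0
So 9^120 ≡ 9^0 (mod 11)
9^0 = 1

9^120 ≡ 1 (mod 11)


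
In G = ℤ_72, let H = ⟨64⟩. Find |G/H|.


|⟨64⟩| = n / gcd(64, 72) = 72 / 8 = 9
H is normal (ℤ_72 is abelian).
|G/H| = |G| / |H| = 72 / 9 = 8

|G/H| = 8


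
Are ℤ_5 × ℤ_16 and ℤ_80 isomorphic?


Comparing ℤ_5 × ℤ_16 and ℤ_80:
gcd(5,16) = 1, so ℤ_5 × ℤ_16 ≅ ℤ_80 (CRT)

Yes, ℤ_5 × ℤ_16 ≅ ℤ_80


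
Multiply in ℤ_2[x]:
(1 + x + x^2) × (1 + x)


Expand and collect like terms; reduce coefficients mod 2:
x^0: 1·1 = 1 ≡ 1 (mod 2)
x^1: 1·1 + 1·1 = 2 ≡ 0 (mod 2)
x^2: 1·1 + 1·1 = 2 ≡ 0 (mod 2)
x^3: 1·1 = 1 ≡ 1 (mod 2)
Result: 1 + x^3

f · g = 1 + x^3


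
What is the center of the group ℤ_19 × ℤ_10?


Z(G) = {g ∈ G | gx = xg for all x ∈ G}
Direct product of abelian groups is abelian, so Z(G) = G

Z(ℤ_19 × ℤ_10) = ℤ_19 × ℤ_10


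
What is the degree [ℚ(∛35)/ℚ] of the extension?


∛35 has minimal polynomial x³ - 35 (irreducible over ℚ since 35 is not a perfect cube)

[ℚ(∛35)/ℚ] = 3


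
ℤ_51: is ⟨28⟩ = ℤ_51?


g generates ℤ_n iff gcd(g, n) = 1
gcd(28, 51) = 1
Since gcd = 1, 28 is a generator.

Yes, 28 generates ℤ_51


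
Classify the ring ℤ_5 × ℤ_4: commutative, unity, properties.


Direct product ring; commutative with unity (1,1); but (1,0)·(0,1) = (0,0) gives zero divisors, so not an integral domain
Commutative: Yes
Integral domain: No
Has unity: Yes

ℤ_5 × ℤ_4: Commutative=Yes, Unity=Yes


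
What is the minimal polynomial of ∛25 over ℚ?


∛25 satisfies x³ - 25 = 0, irreducible over ℚ (no rational root; 25 is not a perfect cube)

Minimal polynomial: x³ - 25


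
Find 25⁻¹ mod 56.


Use the extended Euclidean algorithm to write 1 = 25·s + 56·t; then s mod 56 is the inverse.
Euclidean algorithm:
  25 = 0·56 + 25
  56 = 2·25 + 6
  25 = 4·6 + 1
  6 = 6·1 + 0
gcd(25,56) = 1
Back-substitution gives: 25·(9) + 56·(-4) = 1
So 25⁻¹ ≡ 9 ≡ 9 (mod 56)
Check: 25 × 9 = 225 ≡ 1 (mod 56) ✓

25⁻¹ ≡ 9 (mod 56)


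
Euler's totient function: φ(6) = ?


φ(n) = count of k ∈ {1,...,n} with gcd(k,n)=1
Coprimes to 6: {1, 5}
Count: 2

φ(6) = 2


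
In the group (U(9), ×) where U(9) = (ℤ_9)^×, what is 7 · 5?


Operation: multiplication mod 9
7 · 5 = (a × b) mod 9 with a = 7, b = 5

7 · 5 = 8


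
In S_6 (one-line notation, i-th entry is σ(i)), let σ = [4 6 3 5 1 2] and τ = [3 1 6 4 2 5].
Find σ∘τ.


σ∘τ: apply τ first, then σ
1 →τ 3 →σ 3
2 →τ 1 →σ 4
3 →τ 6 →σ 2
4 →τ 4 →σ 5
5 →τ 2 →σ 6
6 →τ 5 →σ 1

σ∘τ = [3 4 2 5 6 1]


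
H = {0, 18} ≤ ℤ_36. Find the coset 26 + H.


26 + H = {26 + h (mod 36) : h ∈ H}
26+0=26, 26+18=8
26 + H = {8, 26} = 8 + H

26 + H = {8, 26}


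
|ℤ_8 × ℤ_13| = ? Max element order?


|ℤ_8 × ℤ_13| = 8 × 13 = 104
Max element order = lcm(8,13) = 104
Cyclic? Yes (gcd=1)

|ℤ_8×ℤ_13| = 104, max element order = 104


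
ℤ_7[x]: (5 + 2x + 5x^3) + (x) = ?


Add coefficients mod 7:
x^0: 5 + 0 = 5 (mod 7)
x^1: 2 + 1 = 3 (mod 7)
x^2: 0 + 0 = 0 (mod 7)
x^3: 5 + 0 = 5 (mod 7)
Result: 5 + 3x + 5x^3

f + g = 5 + 3x + 5x^3


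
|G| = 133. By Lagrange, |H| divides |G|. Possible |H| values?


Lagrange's theorem: |H| divides |G|
|G| = 133
Divisors of 133: 1, 7, 19, 133

Possible subgroup orders: {1, 7, 19, 133}


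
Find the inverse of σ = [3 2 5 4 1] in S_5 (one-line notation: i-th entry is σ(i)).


To find σ⁻¹, swap domain and range:
σ(1) = 3 → σ⁻¹(3) = 1
σ(2) = 2 → σ⁻¹(2) = 2
σ(3) = 5 → σ⁻¹(5) = 3
σ(4) = 4 → σ⁻¹(4) = 4
σ(5) = 1 → σ⁻¹(1) = 5

σ⁻¹ = [5 2 1 4 3]


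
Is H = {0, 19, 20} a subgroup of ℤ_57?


Subgroup test for H = {0, 19, 20} in (ℤ_57, +):
(1) 0 ∈ H? Yes
(2) Closure: for all a,b ∈ H, (a+b) mod 57 ∈ H? No  [counterexample: 19 + 19 = 38 ∉ H]
(3) Inverses: for all a ∈ H, -a mod 57 ∈ H? No

No, H is not a subgroup of ℤ_57


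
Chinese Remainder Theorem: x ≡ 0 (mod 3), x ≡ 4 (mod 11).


m₁ = 3, m₂ = 11, gcd = 1, so CRT applies. M = m₁·m₂ = 33
Let M₁ = M/m₁ = 11, M₂ = M/m₂ = 3
Find y₁ ≡ M₁⁻¹ (mod m₁): 11⁻¹ ≡ 2 (mod 3)
Find y₂ ≡ M₂⁻¹ (mod m₂): 3⁻¹ ≡ 4 (mod 11)
x = a₁·M₁·y₁ + a₂·M₂·y₂ = 0·11·2 + 4·3·4 = 48
Reduce mod 33: x ≡ 15
Check: 15 mod 3 = 0 ✓, 15 mod 11 = 4 ✓

x ≡ 15 (mod 33)


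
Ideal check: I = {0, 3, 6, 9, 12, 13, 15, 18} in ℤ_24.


Check ideal conditions for I = {0, 3, 6, 9, 12, 13, 15, 18} in ℤ_24:
(1) I is an additive subgroup? No
(2) For r ∈ ℤ_24 and a ∈ I: r·a ∈ I? No  [counterexample: r=2, a=13, r·a mod 24 = 2 ∉ I]

No, I is not an ideal of ℤ_24


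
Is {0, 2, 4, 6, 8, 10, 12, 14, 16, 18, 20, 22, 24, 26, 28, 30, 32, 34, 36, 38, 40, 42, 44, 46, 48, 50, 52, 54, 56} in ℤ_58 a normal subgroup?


H = {0, 2, 4, 6, 8, 10, 12, 14, 16, 18, 20, 22, 24, 26, 28, 30, 32, 34, 36, 38, 40, 42, 44, 46, 48, 50, 52, 54, 56} in ℤ_58
ℤ_58 is abelian; every subgroup of an abelian group is normal

Yes, normal subgroup


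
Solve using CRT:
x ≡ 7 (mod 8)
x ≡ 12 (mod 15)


m₁ = 8, m₂ = 15, gcd = 1, so CRT applies. M = m₁·m₂ = 120
Let M₁ = M/m₁ = 15, M₂ = M/m₂ = 8
Find y₁ ≡ M₁⁻¹ (mod m₁): 15⁻¹ ≡ 7 (mod 8)
Find y₂ ≡ M₂⁻¹ (mod m₂): 8⁻¹ ≡ 2 (mod 15)
x = a₁·M₁·y₁ + a₂·M₂·y₂ = 7·15·7 + 12·8·2 = 927
Reduce mod 120: x ≡ 87
Check: 87 mod 8 = 7 ✓, 87 mod 15 = 12 ✓

x ≡ 87 (mod 120)


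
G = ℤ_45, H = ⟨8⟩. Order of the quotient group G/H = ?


|⟨8⟩| = n / gcd(8, 45) = 45 / 1 = 45
H is normal (ℤ_45 is abelian).
|G/H| = |G| / |H| = 45 / 45 = 1

|G/H| = 1


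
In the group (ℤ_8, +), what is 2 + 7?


Operation: addition mod 8
2 + 7 = (a + b) mod 8 with a = 2, b = 7

2 + 7 = 1


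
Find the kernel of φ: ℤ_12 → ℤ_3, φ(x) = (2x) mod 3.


Kernel = preimage of identity
ker(φ) = {x ∈ ℤ_12 : 2x ≡ 0 (mod 3)}. Since 3 | 12, φ is well-defined. The kernel is the cyclic subgroup ⟨3⟩ of ℤ_12 (order 4), i.e. {0, 3, 6, 9}

ker(φ) = {0, 3, 6, 9}


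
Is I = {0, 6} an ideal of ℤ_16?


Check ideal conditions for I = {0, 6} in ℤ_16:
(1) I is an additive subgroup? No
(2) For r ∈ ℤ_16 and a ∈ I: r·a ∈ I? No  [counterexample: r=2, a=6, r·a mod 16 = 12 ∉ I]

No, I is not an ideal of ℤ_16


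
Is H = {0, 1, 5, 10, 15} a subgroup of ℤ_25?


Subgroup test for H = {0, 1, 5, 10, 15} in (ℤ_25, +):
(1) 0 ∈ H? Yes
(2) Closure: for all a,b ∈ H, (a+b) mod 25 ∈ H? No  [counterexample: 1 + 1 = 2 ∉ H]
(3) Inverses: for all a ∈ H, -a mod 25 ∈ H? No

No, H is not a subgroup of ℤ_25


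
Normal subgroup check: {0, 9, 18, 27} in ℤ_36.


H = {0, 9, 18, 27} in ℤ_36
ℤ_36 is abelian; every subgroup of an abelian group is normal

Yes, normal subgroup


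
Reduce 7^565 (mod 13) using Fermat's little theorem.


Fermat's little theorem: if p is prime and gcd(a,p)=1, then a^(p-1) ≡ 1 (mod p)
p = 13 is prime, gcd(7,13) = 1
Reduce exponent: 565 mod 12 = 1
So 7^565 ≡ 7^1 (mod 13)
7^1 mod 13 = 7

7^565 ≡ 7 (mod 13)


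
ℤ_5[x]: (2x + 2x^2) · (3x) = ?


Expand and collect like terms; reduce coefficients mod 5:
x^0: 0·0 = 0 ≡ 0 (mod 5)
x^1: 0·3 + 2·0 = 0 ≡ 0 (mod 5)
x^2: 2·3 + 2·0 = 6 ≡ 1 (mod 5)
x^3: 2·3 = 6 ≡ 1 (mod 5)
Result: x^2 + x^3

f · g = x^2 + x^3


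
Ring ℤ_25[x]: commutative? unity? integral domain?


ℤ_25 has zero divisors (5·5 ≡ 0), and these lift to constant zero divisors in ℤ_25[x]; so not an integral domain
Commutative: Yes
Integral domain: No
Has unity: Yes

ℤ_25[x]: Commutative=Yes, Unity=Yes


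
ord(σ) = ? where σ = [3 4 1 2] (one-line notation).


Cycle decomposition: (1 3) (2 4)
Cycle lengths: 2, 2
Order = lcm(2, 2) = 2

ord(σ) = 2


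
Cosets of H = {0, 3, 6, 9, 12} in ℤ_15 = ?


H = {0, 3, 6, 9, 12}, |H| = 5
Number of cosets = |G|/|H| = 15/5 = 3
0 + H = {0, 3, 6, 9, 12}
1 + H = {1, 4, 7, 10, 13}
2 + H = {2, 5, 8, 11, 14}

Cosets: 0+H={0,3,6,9,12}; 1+H={1,4,7,10,13}; 2+H={2,5,8,11,14}


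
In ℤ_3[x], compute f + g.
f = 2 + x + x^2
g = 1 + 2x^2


Add coefficients mod 3:
x^0: 2 + 1 = 0 (mod 3)
x^1: 1 + 0 = 1 (mod 3)
x^2: 1 + 2 = 0 (mod 3)
Result: x

f + g = x


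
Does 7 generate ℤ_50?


g generates ℤ_n iff gcd(g, n) = 1
gcd(7, 50) = 1
Since gcd = 1, 7 is a generator.

Yes, 7 generates ℤ_50


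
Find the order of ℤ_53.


ℤ_n has n elements.

|ℤ_53| = 53


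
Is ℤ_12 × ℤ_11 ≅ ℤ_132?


Comparing ℤ_12 × ℤ_11 and ℤ_132:
gcd(12,11) = 1, so ℤ_12 × ℤ_11 ≅ ℤ_132 (CRT)

Yes, ℤ_12 × ℤ_11 ≅ ℤ_132


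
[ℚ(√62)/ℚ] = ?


√62 has minimal polynomial x² - 62 (irreducible over ℚ since 62 is squarefree)

[ℚ(√62)/ℚ] = 2


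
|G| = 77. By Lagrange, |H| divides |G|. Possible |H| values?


Lagrange's theorem: |H| divides |G|
|G| = 77
Divisors of 77: 1, 7, 11, 77

Possible subgroup orders: {1, 7, 11, 77}


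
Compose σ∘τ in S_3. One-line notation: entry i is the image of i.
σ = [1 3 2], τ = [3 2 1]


σ∘τ: apply τ first, then σ
1 →τ 3 →σ 2
2 →τ 2 →σ 3
3 →τ 1 →σ 1

σ∘τ = [2 3 1]


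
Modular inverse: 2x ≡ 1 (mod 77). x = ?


Use the extended Euclidean algorithm to write 1 = 2·s + 77·t; then s mod 77 is the inverse.
Euclidean algorithm:
  2 = 0·77 + 2
  77 = 38·2 + 1
  2 = 2·1 + 0
gcd(2,77) = 1
Back-substitution gives: 2·(-38) + 77·(1) = 1
So 2⁻¹ ≡ -38 ≡ 39 (mod 77)
Check: 2 × 39 = 78 ≡ 1 (mod 77) ✓

2⁻¹ ≡ 39 (mod 77)


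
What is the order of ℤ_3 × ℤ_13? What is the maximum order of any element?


|ℤ_3 × ℤ_13| = 3 × 13 = 39
Max element order = lcm(3,13) = 39
Cyclic? Yes (gcd=1)

|ℤ_3×ℤ_13| = 39, max element order = 39


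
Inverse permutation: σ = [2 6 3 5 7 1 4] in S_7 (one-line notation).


To find σ⁻¹, swap domain and range:
σ(1) = 2 → σ⁻¹(2) = 1
σ(2) = 6 → σ⁻¹(6) = 2
σ(3) = 3 → σ⁻¹(3) = 3
σ(4) = 5 → σ⁻¹(5) = 4
σ(5) = 7 → σ⁻¹(7) = 5
σ(6) = 1 → σ⁻¹(1) = 6
σ(7) = 4 → σ⁻¹(4) = 7

σ⁻¹ = [6 1 3 7 4 2 5]


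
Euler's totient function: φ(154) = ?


Factor n: 154 = 2 × 7 × 11
φ(n) = n · ∏(1 - 1/p) over distinct primes p | n
φ(154) = 154 · (1 - 1/2) · (1 - 1/7) · (1 - 1/11) = 60

φ(154) = 60


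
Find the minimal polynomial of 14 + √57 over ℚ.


Let α = 14 + √57. Then α - 14 = √57, so (α - 14)² = 57, giving α² - 28α + 139 = 0. Degree 2 and α ∉ ℚ, so this is the minimal polynomial.

Minimal polynomial: x² - 28x + 139


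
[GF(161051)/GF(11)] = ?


GF(161051) = GF(11^5), so the extension degree is 5

[GF(161051)/GF(11)] = 5


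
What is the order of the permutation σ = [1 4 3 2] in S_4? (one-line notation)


Cycle decomposition: (2 4)
Cycle lengths: 2
Order = lcm(2) = 2

ord(σ) = 2


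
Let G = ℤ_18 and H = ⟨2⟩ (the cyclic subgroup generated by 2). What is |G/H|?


|⟨2⟩| = n / gcd(2, 18) = 18 / 2 = 9
H is normal (ℤ_18 is abelian).
|G/H| = |G| / |H| = 18 / 9 = 2

|G/H| = 2


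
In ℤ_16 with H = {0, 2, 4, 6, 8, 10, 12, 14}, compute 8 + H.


8 + H = {8 + h (mod 16) : h ∈ H}
8+0=8, 8+2=10, 8+4=12, 8+6=14, 8+8=0, 8+10=2, 8+12=4, 8+14=6
8 + H = {0, 2, 4, 6, 8, 10, 12, 14} = 0 + H

8 + H = {0, 2, 4, 6, 8, 10, 12, 14}


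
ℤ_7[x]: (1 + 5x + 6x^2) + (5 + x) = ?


Add coefficients mod 7:
x^0: 1 + 5 = 6 (mod 7)
x^1: 5 + 1 = 6 (mod 7)
x^2: 6 + 0 = 6 (mod 7)
Result: 6 + 6x + 6x^2

f + g = 6 + 6x + 6x^2


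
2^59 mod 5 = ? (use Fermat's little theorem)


Fermat's little theorem: if p is prime and gcd(a,p)=1, then a^(p-1) ≡ 1 (mod p)
p = 5 is prime, gcd(2,5) = 1
Reduce exponent: 59 mod 4 = 3
So 2^59 ≡ 2^3 (mod 5)
2^3 mod 5 = 3

2^59 ≡ 3 (mod 5)


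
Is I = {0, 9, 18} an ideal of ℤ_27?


Check ideal conditions for I = {0, 9, 18} in ℤ_27:
(1) I is an additive subgroup? Yes
(2) For r ∈ ℤ_27 and a ∈ I: r·a ∈ I? Yes

Yes, I is an ideal of ℤ_27


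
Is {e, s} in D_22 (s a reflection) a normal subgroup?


H = {e, s} in D_22 (s a reflection)
r·s·r⁻¹ = sr⁻² ≠ s for n ≥ 3, so {e, s} is not closed under conjugation

No, not a normal subgroup


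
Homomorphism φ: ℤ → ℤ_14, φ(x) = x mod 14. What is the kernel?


Kernel = preimage of identity
ker(φ) = {x ∈ ℤ : x ≡ 0 (mod 14)} = 14ℤ = {0, ±14, ±28, ...}

ker(φ) = 14ℤ


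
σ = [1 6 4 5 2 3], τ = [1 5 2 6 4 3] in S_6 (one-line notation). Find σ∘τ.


σ∘τ: apply τ first, then σ
1 →τ 1 →σ 1
2 →τ 5 →σ 2
3 →τ 2 →σ 6
4 →τ 6 →σ 3
5 →τ 4 →σ 5
6 →τ 3 →σ 4

σ∘τ = [1 2 6 3 5 4]


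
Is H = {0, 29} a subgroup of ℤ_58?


Subgroup test for H = {0, 29} in (ℤ_58, +):
(1) 0 ∈ H? Yes
(2) Closure: for all a,b ∈ H, (a+b) mod 58 ∈ H? Yes
(3) Inverses: for all a ∈ H, -a mod 58 ∈ H? Yes

Yes, H is a subgroup of ℤ_58


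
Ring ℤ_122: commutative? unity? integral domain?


ℤ_122 is a commutative ring with unity 1; 122 = 2×61 is composite, so 2·61 ≡ 0 gives zero divisors (not an integral domain)
Commutative: Yes
Integral domain: No
Has unity: Yes

ℤ_122: Commutative=Yes, Unity=Yes


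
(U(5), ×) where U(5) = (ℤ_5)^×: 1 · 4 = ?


Operation: multiplication mod 5
1 · 4 = (a × b) mod 5 with a = 1, b = 4

1 · 4 = 4


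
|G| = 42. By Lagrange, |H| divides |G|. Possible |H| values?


Lagrange's theorem: |H| divides |G|
|G| = 42
Divisors of 42: 1, 2, 3, 6, 7, 14, 21, 42

Possible subgroup orders: {1, 2, 3, 6, 7, 14, 21, 42}


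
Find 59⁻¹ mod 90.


Use the extended Euclidean algorithm to write 1 = 59·s + 90·t; then s mod 90 is the inverse.
Euclidean algorithm:
  59 = 0·90 + 59
  90 = 1·59 + 31
  59 = 1·31 + 28
  31 = 1·28 + 3
  28 = 9·3 + 1
  3 = 3·1 + 0
gcd(59,90) = 1
Back-substitution gives: 59·(29) + 90·(-19) = 1
So 59⁻¹ ≡ 29 ≡ 29 (mod 90)
Check: 59 × 29 = 1711 ≡ 1 (mod 90) ✓

59⁻¹ ≡ 29 (mod 90)


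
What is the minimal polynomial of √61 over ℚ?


√61 satisfies x² - 61 = 0, irreducible over ℚ since 61 is squarefree

Minimal polynomial: x² - 61


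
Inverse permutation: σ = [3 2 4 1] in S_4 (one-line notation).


To find σ⁻¹, swap domain and range:
σ(1) = 3 → σ⁻¹(3) = 1
σ(2) = 2 → σ⁻¹(2) = 2
σ(3) = 4 → σ⁻¹(4) = 3
σ(4) = 1 → σ⁻¹(1) = 4

σ⁻¹ = [4 2 1 3]


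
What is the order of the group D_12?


|D_n| = 2n (n rotations and n reflections)
|D_12| = 2×12 = 24

|D_12| = 24


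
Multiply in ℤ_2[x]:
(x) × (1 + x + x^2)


Expand and collect like terms; reduce coefficients mod 2:
x^0: 0·1 = 0 ≡ 0 (mod 2)
x^1: 0·1 + 1·1 = 1 ≡ 1 (mod 2)
x^2: 0·1 + 1·1 = 1 ≡ 1 (mod 2)
x^3: 1·1 = 1 ≡ 1 (mod 2)
Result: x + x^2 + x^3

f · g = x + x^2 + x^3


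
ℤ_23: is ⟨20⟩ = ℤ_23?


g generates ℤ_n iff gcd(g, n) = 1
gcd(20, 23) = 1
Since gcd = 1, 20 is a generator.

Yes, 20 generates ℤ_23


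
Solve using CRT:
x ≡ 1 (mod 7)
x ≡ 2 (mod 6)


m₁ = 7, m₂ = 6, gcd = 1, so CRT applies. M = m₁·m₂ = 42
Let M₁ = M/m₁ = 6, M₂ = M/m₂ = 7
Find y₁ ≡ M₁⁻¹ (mod m₁): 6⁻¹ ≡ 6 (mod 7)
Find y₂ ≡ M₂⁻¹ (mod m₂): 7⁻¹ ≡ 1 (mod 6)
x = a₁·M₁·y₁ + a₂·M₂·y₂ = 1·6·6 + 2·7·1 = 50
Reduce mod 42: x ≡ 8
Check: 8 mod 7 = 1 ✓, 8 mod 6 = 2 ✓

x ≡ 8 (mod 42)


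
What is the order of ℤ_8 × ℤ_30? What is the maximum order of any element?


|ℤ_8 × ℤ_30| = 8 × 30 = 240
Max element order = lcm(8,30) = 120
Cyclic? No (gcd=2)

|ℤ_8×ℤ_30| = 240, max element order = 120


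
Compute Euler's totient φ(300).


Factor n: 300 = 2^2 × 3 × 5^2
φ(n) = n · ∏(1 - 1/p) over distinct primes p | n
φ(300) = 300 · (1 - 1/2) · (1 - 1/3) · (1 - 1/5) = 80

φ(300) = 80


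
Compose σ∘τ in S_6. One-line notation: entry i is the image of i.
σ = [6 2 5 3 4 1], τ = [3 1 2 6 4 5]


σ∘τ: apply τ first, then σ
1 →τ 3 →σ 5
2 →τ 1 →σ 6
3 →τ 2 →σ 2
4 →τ 6 →σ 1
5 →τ 4 →σ 3
6 →τ 5 →σ 4

σ∘τ = [5 6 2 1 3 4]


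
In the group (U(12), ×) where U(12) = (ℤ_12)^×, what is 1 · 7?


Operation: multiplication mod 12
1 · 7 = (a × b) mod 12 with a = 1, b = 7

1 · 7 = 7


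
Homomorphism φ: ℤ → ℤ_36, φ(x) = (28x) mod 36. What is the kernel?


Kernel = preimage of identity
ker(φ) = {x ∈ ℤ : 28x ≡ 0 (mod 36)}. gcd(28,36) = 4, so 28x ≡ 0 (mod 36) ⟺ x ≡ 0 (mod 36/4 = 9). Hence ker(φ) = 9ℤ

ker(φ) = 9ℤ


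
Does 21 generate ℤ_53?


g generates ℤ_n iff gcd(g, n) = 1
gcd(21, 53) = 1
Since gcd = 1, 21 is a generator.

Yes, 21 generates ℤ_53


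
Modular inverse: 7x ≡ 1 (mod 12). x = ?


Use the extended Euclidean algorithm to write 1 = 7·s + 12·t; then s mod 12 is the inverse.
Euclidean algorithm:
  7 = 0·12 + 7
  12 = 1·7 + 5
  7 = 1·5 + 2
  5 = 2·2 + 1
  2 = 2·1 + 0
gcd(7,12) = 1
Back-substitution gives: 7·(-5) + 12·(3) = 1
So 7⁻¹ ≡ -5 ≡ 7 (mod 12)
Check: 7 × 7 = 49 ≡ 1 (mod 12) ✓

7⁻¹ ≡ 7 (mod 12)


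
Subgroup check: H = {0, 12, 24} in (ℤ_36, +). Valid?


Subgroup test for H = {0, 12, 24} in (ℤ_36, +):
(1) 0 ∈ H? Yes
(2) Closure: for all a,b ∈ H, (a+b) mod 36 ∈ H? Yes
(3) Inverses: for all a ∈ H, -a mod 36 ∈ H? Yes

Yes, H is a subgroup of ℤ_36


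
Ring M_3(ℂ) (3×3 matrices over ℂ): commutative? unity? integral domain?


Matrix multiplication is non-commutative for n ≥ 2; the identity matrix I is the unity; singular matrices give zero divisors, so not an integral domain
Commutative: No
Integral domain: No
Has unity: Yes

M_3(ℂ) (3×3 matrices over ℂ): Commutative=No, Unity=Yes


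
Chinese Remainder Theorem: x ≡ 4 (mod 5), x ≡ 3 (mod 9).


m₁ = 5, m₂ = 9, gcd = 1, so CRT applies. M = m₁·m₂ = 45
Let M₁ = M/m₁ = 9, M₂ = M/m₂ = 5
Find y₁ ≡ M₁⁻¹ (mod m₁): 9⁻¹ ≡ 4 (mod 5)
Find y₂ ≡ M₂⁻¹ (mod m₂): 5⁻¹ ≡ 2 (mod 9)
x = a₁·M₁·y₁ + a₂·M₂·y₂ = 4·9·4 + 3·5·2 = 174
Reduce mod 45: x ≡ 39
Check: 39 mod 5 = 4 ✓, 39 mod 9 = 3 ✓

x ≡ 39 (mod 45)


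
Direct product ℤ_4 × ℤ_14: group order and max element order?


|ℤ_4 × ℤ_14| = 4 × 14 = 56
Max element order = lcm(4,14) = 28
Cyclic? No (gcd=2)

|ℤ_4×ℤ_14| = 56, max element order = 28


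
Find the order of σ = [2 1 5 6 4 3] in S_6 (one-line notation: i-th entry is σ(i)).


Cycle decomposition: (1 2) (3 5 4 6)
Cycle lengths: 2, 4
Order = lcm(2, 4) = 4

ord(σ) = 4


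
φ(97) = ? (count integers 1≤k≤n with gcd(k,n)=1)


Factor n: 97 = 97
φ(n) = n · ∏(1 - 1/p) over distinct primes p | n
φ(97) = 97 · (1 - 1/97) = 96

φ(97) = 96


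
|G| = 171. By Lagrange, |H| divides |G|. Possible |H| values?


Lagrange's theorem: |H| divides |G|
|G| = 171
Divisors of 171: 1, 3, 9, 19, 57, 171

Possible subgroup orders: {1, 3, 9, 19, 57, 171}


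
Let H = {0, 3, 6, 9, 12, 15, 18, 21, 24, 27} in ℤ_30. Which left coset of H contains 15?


15 + H = {15 + h (mod 30) : h ∈ H}
15+0=15, 15+3=18, 15+6=21, 15+9=24, 15+12=27, 15+15=0, 15+18=3, 15+21=6, 15+24=9, 15+27=12
15 + H = {0, 3, 6, 9, 12, 15, 18, 21, 24, 27} = 0 + H

15 + H = {0, 3, 6, 9, 12, 15, 18, 21, 24, 27}


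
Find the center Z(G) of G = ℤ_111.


Z(G) = {g ∈ G | gx = xg for all x ∈ G}
ℤ_111 is abelian, so Z(G) = G

Z(ℤ_111) = ℤ_111


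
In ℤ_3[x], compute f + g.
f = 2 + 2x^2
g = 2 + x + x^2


Add coefficients mod 3:
x^0: 2 + 2 = 1 (mod 3)
x^1: 0 + 1 = 1 (mod 3)
x^2: 2 + 1 = 0 (mod 3)
Result: 1 + x

f + g = 1 + x


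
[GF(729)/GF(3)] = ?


GF(729) = GF(3^6), so the extension degree is 6

[GF(729)/GF(3)] = 6


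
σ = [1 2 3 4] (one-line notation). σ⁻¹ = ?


To find σ⁻¹, swap domain and range:
σ(1) = 1 → σ⁻¹(1) = 1
σ(2) = 2 → σ⁻¹(2) = 2
σ(3) = 3 → σ⁻¹(3) = 3
σ(4) = 4 → σ⁻¹(4) = 4

σ⁻¹ = [1 2 3 4]


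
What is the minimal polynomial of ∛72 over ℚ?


∛72 satisfies x³ - 72 = 0, irreducible over ℚ (no rational root; 72 is not a perfect cube)

Minimal polynomial: x³ - 72


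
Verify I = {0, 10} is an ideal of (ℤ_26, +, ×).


Check ideal conditions for I = {0, 10} in ℤ_26:
(1) I is an additive subgroup? No
(2) For r ∈ ℤ_26 and a ∈ I: r·a ∈ I? No  [counterexample: r=2, a=10, r·a mod 26 = 20 ∉ I]

No, I is not an ideal of ℤ_26


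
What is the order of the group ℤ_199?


ℤ_n has n elements.

|ℤ_199| = 199


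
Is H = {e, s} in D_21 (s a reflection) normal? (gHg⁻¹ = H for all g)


H = {e, s} in D_21 (s a reflection)
r·s·r⁻¹ = sr⁻² ≠ s for n ≥ 3, so {e, s} is not closed under conjugation

No, not a normal subgroup


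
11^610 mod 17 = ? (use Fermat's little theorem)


Fermat's little theorem: if p is prime and gcd(a,p)=1, then a^(p-1) ≡ 1 (mod p)
p = 17 is prime, gcd(11,17) = 1
Reduce exponent: 610 mod 16 = 2
So 11^610 ≡ 11^2 (mod 17)
11^2 mod 17 = 2

11^610 ≡ 2 (mod 17)


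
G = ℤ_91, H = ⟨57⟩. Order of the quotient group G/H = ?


|⟨57⟩| = n / gcd(57, 91) = 91 / 1 = 91
H is normal (ℤ_91 is abelian).
|G/H| = |G| / |H| = 91 / 91 = 1

|G/H| = 1


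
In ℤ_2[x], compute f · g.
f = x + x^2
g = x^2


Expand and collect like terms; reduce coefficients mod 2:
x^0: 0·0 = 0 ≡ 0 (mod 2)
x^1: 0·0 + 1·0 = 0 ≡ 0 (mod 2)
x^2: 0·1 + 1·0 + 1·0 = 0 ≡ 0 (mod 2)
x^3: 1·1 + 1·0 = 1 ≡ 1 (mod 2)
x^4: 1·1 = 1 ≡ 1 (mod 2)
Result: x^3 + x^4

f · g = x^3 + x^4


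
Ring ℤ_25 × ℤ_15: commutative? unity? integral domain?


Direct product ring; commutative with unity (1,1); but (1,0)·(0,1) = (0,0) gives zero divisors, so not an integral domain
Commutative: Yes
Integral domain: No
Has unity: Yes

ℤ_25 × ℤ_15: Commutative=Yes, Unity=Yes


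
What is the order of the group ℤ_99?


ℤ_n has n elements.

|ℤ_99| = 99


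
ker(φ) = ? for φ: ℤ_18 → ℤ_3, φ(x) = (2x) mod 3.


Kernel = preimage of identity
ker(φ) = {x ∈ ℤ_18 : 2x ≡ 0 (mod 3)}. Since 3 | 18, φ is well-defined. The kernel is the cyclic subgroup ⟨3⟩ of ℤ_18 (order 6), i.e. {0, 3, 6, 9, 12, 15}

ker(φ) = {0, 3, 6, 9, 12, 15}


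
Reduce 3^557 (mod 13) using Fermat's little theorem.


Fermat's little theorem: if p is prime and gcd(a,p)=1, then a^(p-1) ≡ 1 (mod p)
p = 13 is prime, gcd(3,13) = 1
Reduce exponent: 557 mod 12 = 5
So 3^557 ≡ 3^5 (mod 13)
3^5 mod 13 = 9

3^557 ≡ 9 (mod 13)


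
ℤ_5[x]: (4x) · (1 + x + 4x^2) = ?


Expand and collect like terms; reduce coefficients mod 5:
x^0: 0·1 = 0 ≡ 0 (mod 5)
x^1: 0·1 + 4·1 = 4 ≡ 4 (mod 5)
x^2: 0·4 + 4·1 = 4 ≡ 4 (mod 5)
x^3: 4·4 = 16 ≡ 1 (mod 5)
Result: 4x + 4x^2 + x^3

f · g = 4x + 4x^2 + x^3


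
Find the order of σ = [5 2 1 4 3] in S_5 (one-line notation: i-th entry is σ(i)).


Cycle decomposition: (1 5 3)
Cycle lengths: 3
Order = lcm(3) = 3

ord(σ) = 3


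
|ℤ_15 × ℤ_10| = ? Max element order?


|ℤ_15 × ℤ_10| = 15 × 10 = 150
Max element order = lcm(15,10) = 30
Cyclic? No (gcd=5)

|ℤ_15×ℤ_10| = 150, max element order = 30


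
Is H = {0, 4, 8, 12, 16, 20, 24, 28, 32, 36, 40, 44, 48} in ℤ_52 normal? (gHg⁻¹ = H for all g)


H = {0, 4, 8, 12, 16, 20, 24, 28, 32, 36, 40, 44, 48} in ℤ_52
ℤ_52 is abelian; every subgroup of an abelian group is normal

Yes, normal subgroup


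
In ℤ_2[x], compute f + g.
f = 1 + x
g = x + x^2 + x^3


Add coefficients mod 2:
x^0: 1 + 0 = 1 (mod 2)
x^1: 1 + 1 = 0 (mod 2)
x^2: 0 + 1 = 1 (mod 2)
x^3: 0 + 1 = 1 (mod 2)
Result: 1 + x^2 + x^3

f + g = 1 + x^2 + x^3


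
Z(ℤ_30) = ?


Z(G) = {g ∈ G | gx = xg for all x ∈ G}
ℤ_30 is abelian, so Z(G) = G

Z(ℤ_30) = ℤ_30


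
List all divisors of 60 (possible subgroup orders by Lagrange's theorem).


Lagrange's theorem: |H| divides |G|
|G| = 60
Divisors of 60: 1, 2, 3, 4, 5, 6, 10, 12, 15, 20, 30, 60

Possible subgroup orders: {1, 2, 3, 4, 5, 6, 10, 12, 15, 20, 30, 60}


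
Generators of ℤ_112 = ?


g generates ℤ_n iff gcd(g,n) = 1
Prime factors of 112: 2, 7
Generators are g ∈ {1,...,111} not divisible by any of these primes.
Generators: {1, 3, 5, 9, 11, 13, 15, 17, 19, 23, 25, 27, 29, 31, 33, 37, 39, 41, 43, 45, 47, 51, 53, 55, 57, 59, 61, 65, 67, 69, 71, 73, 75, 79, 81, 83, 85, 87, 89, 93, 95, 97, 99, 101, 103, 107, 109, 111}
Number of generators = φ(112) = 48

Generators of ℤ_112 = {1, 3, 5, 9, 11, 13, 15, 17, 19, 23, 25, 27, 29, 31, 33, 37, 39, 41, 43, 45, 47, 51, 53, 55, 57, 59, 61, 65, 67, 69, 71, 73, 75, 79, 81, 83, 85, 87, 89, 93, 95, 97, 99, 101, 103, 107, 109, 111}


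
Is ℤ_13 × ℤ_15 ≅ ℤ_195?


Comparing ℤ_13 × ℤ_15 and ℤ_195:
gcd(13,15) = 1, so ℤ_13 × ℤ_15 ≅ ℤ_195 (CRT)

Yes, ℤ_13 × ℤ_15 ≅ ℤ_195


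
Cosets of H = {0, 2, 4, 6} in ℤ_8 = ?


H = {0, 2, 4, 6}, |H| = 4
Number of cosets = |G|/|H| = 8/4 = 2
0 + H = {0, 2, 4, 6}
1 + H = {1, 3, 5, 7}

Cosets: 0+H={0,2,4,6}; 1+H={1,3,5,7}


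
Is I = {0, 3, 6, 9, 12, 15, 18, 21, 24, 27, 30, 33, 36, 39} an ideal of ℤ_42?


Check ideal conditions for I = {0, 3, 6, 9, 12, 15, 18, 21, 24, 27, 30, 33, 36, 39} in ℤ_42:
(1) I is an additive subgroup? Yes
(2) For r ∈ ℤ_42 and a ∈ I: r·a ∈ I? Yes

Yes, I is an ideal of ℤ_42


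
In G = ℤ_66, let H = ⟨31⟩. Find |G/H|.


|⟨31⟩| = n / gcd(31, 66) = 66 / 1 = 66
H is normal (ℤ_66 is abelian).
|G/H| = |G| / |H| = 66 / 66 = 1

|G/H| = 1


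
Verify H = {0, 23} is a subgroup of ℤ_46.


Subgroup test for H = {0, 23} in (ℤ_46, +):
(1) 0 ∈ H? Yes
(2) Closure: for all a,b ∈ H, (a+b) mod 46 ∈ H? Yes
(3) Inverses: for all a ∈ H, -a mod 46 ∈ H? Yes

Yes, H is a subgroup of ℤ_46


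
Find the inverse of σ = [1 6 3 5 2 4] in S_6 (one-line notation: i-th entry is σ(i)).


To find σ⁻¹, swap domain and range:
σ(1) = 1 → σ⁻¹(1) = 1
σ(2) = 6 → σ⁻¹(6) = 2
σ(3) = 3 → σ⁻¹(3) = 3
σ(4) = 5 → σ⁻¹(5) = 4
σ(5) = 2 → σ⁻¹(2) = 5
σ(6) = 4 → σ⁻¹(4) = 6

σ⁻¹ = [1 5 3 6 4 2]


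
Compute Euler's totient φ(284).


Factor n: 284 = 2^2 × 71
φ(n) = n · ∏(1 - 1/p) over distinct primes p | n
φ(284) = 284 · (1 - 1/2) · (1 - 1/71) = 140

φ(284) = 140


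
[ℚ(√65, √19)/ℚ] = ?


[ℚ(√65,√19):ℚ] = [ℚ(√65,√19):ℚ(√65)]·[ℚ(√65):ℚ] = 2·2 = 4

[ℚ(√65, √19)/ℚ] = 4


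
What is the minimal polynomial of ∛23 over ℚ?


∛23 satisfies x³ - 23 = 0, irreducible over ℚ (no rational root; 23 is not a perfect cube)

Minimal polynomial: x³ - 23


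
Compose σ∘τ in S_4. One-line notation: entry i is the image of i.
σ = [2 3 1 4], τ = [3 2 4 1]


σ∘τ: apply τ first, then σ
1 →τ 3 →σ 1
2 →τ 2 →σ 3
3 →τ 4 →σ 4
4 →τ 1 →σ 2

σ∘τ = [1 3 4 2]


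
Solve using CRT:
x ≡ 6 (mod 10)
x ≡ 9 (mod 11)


m₁ = 10, m₂ = 11, gcd = 1, so CRT applies. M = m₁·m₂ = 110
Let M₁ = M/m₁ = 11, M₂ = M/m₂ = 10
Find y₁ ≡ M₁⁻¹ (mod m₁): 11⁻¹ ≡ 1 (mod 10)
Find y₂ ≡ M₂⁻¹ (mod m₂): 10⁻¹ ≡ 10 (mod 11)
x = a₁·M₁·y₁ + a₂·M₂·y₂ = 6·11·1 + 9·10·10 = 966
Reduce mod 110: x ≡ 86
Check: 86 mod 10 = 6 ✓, 86 mod 11 = 9 ✓

x ≡ 86 (mod 110)


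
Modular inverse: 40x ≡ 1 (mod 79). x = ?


Use the extended Euclidean algorithm to write 1 = 40·s + 79·t; then s mod 79 is the inverse.
Euclidean algorithm:
  40 = 0·79 + 40
  79 = 1·40 + 39
  40 = 1·39 + 1
  39 = 39·1 + 0
gcd(40,79) = 1
Back-substitution gives: 40·(2) + 79·(-1) = 1
So 40⁻¹ ≡ 2 ≡ 2 (mod 79)
Check: 40 × 2 = 80 ≡ 1 (mod 79) ✓

40⁻¹ ≡ 2 (mod 79)


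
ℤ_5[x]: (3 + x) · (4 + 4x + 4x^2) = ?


Expand and collect like terms; reduce coefficients mod 5:
x^0: 3·4 = 12 ≡ 2 (mod 5)
x^1: 3·4 + 1·4 = 16 ≡ 1 (mod 5)
x^2: 3·4 + 1·4 = 16 ≡ 1 (mod 5)
x^3: 1·4 = 4 ≡ 4 (mod 5)
Result: 2 + x + x^2 + 4x^3

f · g = 2 + x + x^2 + 4x^3


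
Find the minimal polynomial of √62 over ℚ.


√62 satisfies x² - 62 = 0, irreducible over ℚ since 62 is squarefree

Minimal polynomial: x² - 62


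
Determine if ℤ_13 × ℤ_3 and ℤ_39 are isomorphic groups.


Comparing ℤ_13 × ℤ_3 and ℤ_39:
gcd(13,3) = 1, so ℤ_13 × ℤ_3 ≅ ℤ_39 (CRT)

Yes, ℤ_13 × ℤ_3 ≅ ℤ_39


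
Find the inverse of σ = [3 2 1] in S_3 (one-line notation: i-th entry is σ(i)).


To find σ⁻¹, swap domain and range:
σ(1) = 3 → σ⁻¹(3) = 1
σ(2) = 2 → σ⁻¹(2) = 2
σ(3) = 1 → σ⁻¹(1) = 3

σ⁻¹ = [3 2 1]


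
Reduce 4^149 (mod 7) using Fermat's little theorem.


Fermat's little theorem: if p is prime and gcd(a,p)=1, then a^(p-1) ≡ 1 (mod p)
p = 7 is prime, gcd(4,7) = 1
Reduce exponent: 149 mod 6 = 5
So 4^149 ≡ 4^5 (mod 7)
4^5 mod 7 = 2

4^149 ≡ 2 (mod 7)


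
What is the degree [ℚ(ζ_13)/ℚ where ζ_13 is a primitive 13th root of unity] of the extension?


[ℚ(ζ_n):ℚ] = deg Φ_n(x) = φ(n). Here φ(13) = 12

[ℚ(ζ_13)/ℚ where ζ_13 is a primitive 13th root of unity] = 12


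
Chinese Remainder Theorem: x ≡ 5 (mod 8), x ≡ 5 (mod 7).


m₁ = 8, m₂ = 7, gcd = 1, so CRT applies. M = m₁·m₂ = 56
Let M₁ = M/m₁ = 7, M₂ = M/m₂ = 8
Find y₁ ≡ M₁⁻¹ (mod m₁): 7⁻¹ ≡ 7 (mod 8)
Find y₂ ≡ M₂⁻¹ (mod m₂): 8⁻¹ ≡ 1 (mod 7)
x = a₁·M₁·y₁ + a₂·M₂·y₂ = 5·7·7 + 5·8·1 = 285
Reduce mod 56: x ≡ 5
Check: 5 mod 8 = 5 ✓, 5 mod 7 = 5 ✓

x ≡ 5 (mod 56)


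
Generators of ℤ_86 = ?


g generates ℤ_n iff gcd(g,n) = 1
Prime factors of 86: 2, 43
Generators are g ∈ {1,...,85} not divisible by any of these primes.
Generators: {1, 3, 5, 7, 9, 11, 13, 15, 17, 19, 21, 23, 25, 27, 29, 31, 33, 35, 37, 39, 41, 45, 47, 49, 51, 53, 55, 57, 59, 61, 63, 65, 67, 69, 71, 73, 75, 77, 79, 81, 83, 85}
Number of generators = φ(86) = 42

Generators of ℤ_86 = {1, 3, 5, 7, 9, 11, 13, 15, 17, 19, 21, 23, 25, 27, 29, 31, 33, 35, 37, 39, 41, 45, 47, 49, 51, 53, 55, 57, 59, 61, 63, 65, 67, 69, 71, 73, 75, 77, 79, 81, 83, 85}


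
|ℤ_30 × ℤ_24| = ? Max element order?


|ℤ_30 × ℤ_24| = 30 × 24 = 720
Max element order = lcm(30,24) = 120
Cyclic? No (gcd=6)

|ℤ_30×ℤ_24| = 720, max element order = 120


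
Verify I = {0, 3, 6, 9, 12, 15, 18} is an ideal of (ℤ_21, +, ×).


Check ideal conditions for I = {0, 3, 6, 9, 12, 15, 18} in ℤ_21:
(1) I is an additive subgroup? Yes
(2) For r ∈ ℤ_21 and a ∈ I: r·a ∈ I? Yes

Yes, I is an ideal of ℤ_21


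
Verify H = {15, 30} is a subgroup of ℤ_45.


Subgroup test for H = {15, 30} in (ℤ_45, +):
(1) 0 ∈ H? No
(2) Closure: for all a,b ∈ H, (a+b) mod 45 ∈ H? No  [counterexample: 15 + 30 = 0 ∉ H]
(3) Inverses: for all a ∈ H, -a mod 45 ∈ H? Yes

No, H is not a subgroup of ℤ_45


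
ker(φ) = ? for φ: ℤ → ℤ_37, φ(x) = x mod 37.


Kernel = preimage of identity
ker(φ) = {x ∈ ℤ : x ≡ 0 (mod 37)} = 37ℤ = {0, ±37, ±74, ...}

ker(φ) = 37ℤ


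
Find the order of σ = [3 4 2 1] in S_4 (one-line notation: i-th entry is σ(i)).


Cycle decomposition: (1 3 2 4)
Cycle lengths: 4
Order = lcm(4) = 4

ord(σ) = 4


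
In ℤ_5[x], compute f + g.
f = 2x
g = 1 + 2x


Add coefficients mod 5:
x^0: 0 + 1 = 1 (mod 5)
x^1: 2 + 2 = 4 (mod 5)
Result: 1 + 4x

f + g = 1 + 4x


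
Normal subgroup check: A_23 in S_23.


H = A_23 in S_23
A_23 has index 2 in S_23, and every subgroup of index 2 is normal

Yes, normal subgroup


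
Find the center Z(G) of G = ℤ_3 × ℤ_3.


Z(G) = {g ∈ G | gx = xg for all x ∈ G}
Direct product of abelian groups is abelian, so Z(G) = G

Z(ℤ_3 × ℤ_3) = ℤ_3 × ℤ_3


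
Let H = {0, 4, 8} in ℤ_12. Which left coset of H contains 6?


6 + H = {6 + h (mod 12) : h ∈ H}
6+0=6, 6+4=10, 6+8=2
6 + H = {2, 6, 10} = 2 + H

6 + H = {2, 6, 10}


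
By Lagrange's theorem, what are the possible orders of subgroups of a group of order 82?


Lagrange's theorem: |H| divides |G|
|G| = 82
Divisors of 82: 1, 2, 41, 82

Possible subgroup orders: {1, 2, 41, 82}


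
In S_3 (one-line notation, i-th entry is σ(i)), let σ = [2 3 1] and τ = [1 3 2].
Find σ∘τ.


σ∘τ: apply τ first, then σ
1 →τ 1 →σ 2
2 →τ 3 →σ 1
3 →τ 2 →σ 3

σ∘τ = [2 1 3]


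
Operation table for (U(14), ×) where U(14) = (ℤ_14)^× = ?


Elements: {1, 3, 5, 9, 11, 13}
Operation: multiplication mod 14
Entry (a, b) = (a × b) mod 14

Cayley table:
   |  1 |  3 |  5 |  9 | 11 | 13
 1 |  1 |  3 |  5 |  9 | 11 | 13
 3 |  3 |  9 |  1 | 13 |  5 | 11
 5 |  5 |  1 | 11 |  3 | 13 |  9
 9 |  9 | 13 |  3 | 11 |  1 |  5
11 | 11 |  5 | 13 |  1 |  9 |  3
13 | 13 | 11 |  9 |  5 |  3 |  1


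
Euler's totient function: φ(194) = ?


Factor n: 194 = 2 × 97
φ(n) = n · ∏(1 - 1/p) over distinct primes p | n
φ(194) = 194 · (1 - 1/2) · (1 - 1/97) = 96

φ(194) = 96


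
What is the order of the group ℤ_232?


ℤ_n has n elements.

|ℤ_232| = 232


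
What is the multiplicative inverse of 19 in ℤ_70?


Use the extended Euclidean algorithm to write 1 = 19·s + 70·t; then s mod 70 is the inverse.
Euclidean algorithm:
  19 = 0·70 + 19
  70 = 3·19 + 13
  19 = 1·13 + 6
  13 = 2·6 + 1
  6 = 6·1 + 0
gcd(19,70) = 1
Back-substitution gives: 19·(-11) + 70·(3) = 1
So 19⁻¹ ≡ -11 ≡ 59 (mod 70)
Check: 19 × 59 = 1121 ≡ 1 (mod 70) ✓

19⁻¹ ≡ 59 (mod 70)
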